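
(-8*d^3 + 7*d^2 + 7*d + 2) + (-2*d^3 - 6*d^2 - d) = -10*d^3 + d^2 + 6*d + 2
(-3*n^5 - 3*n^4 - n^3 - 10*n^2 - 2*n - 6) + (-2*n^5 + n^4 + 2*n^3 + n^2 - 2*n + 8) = -5*n^5 - 2*n^4 + n^3 - 9*n^2 - 4*n + 2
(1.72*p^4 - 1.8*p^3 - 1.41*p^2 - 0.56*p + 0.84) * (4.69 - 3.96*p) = -6.8112*p^5 + 15.1948*p^4 - 2.8584*p^3 - 4.3953*p^2 - 5.9528*p + 3.9396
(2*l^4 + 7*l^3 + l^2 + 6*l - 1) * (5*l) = 10*l^5 + 35*l^4 + 5*l^3 + 30*l^2 - 5*l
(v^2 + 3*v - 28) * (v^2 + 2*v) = v^4 + 5*v^3 - 22*v^2 - 56*v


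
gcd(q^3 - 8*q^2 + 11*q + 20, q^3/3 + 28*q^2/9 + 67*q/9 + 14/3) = q + 1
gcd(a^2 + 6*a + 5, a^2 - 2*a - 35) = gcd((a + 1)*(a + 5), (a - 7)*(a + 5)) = a + 5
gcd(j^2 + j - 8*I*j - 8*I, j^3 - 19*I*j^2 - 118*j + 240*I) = j - 8*I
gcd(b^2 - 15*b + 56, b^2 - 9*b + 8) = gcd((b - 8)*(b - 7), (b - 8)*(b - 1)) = b - 8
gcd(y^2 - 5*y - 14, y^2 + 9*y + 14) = y + 2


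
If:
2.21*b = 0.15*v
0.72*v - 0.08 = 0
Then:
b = 0.01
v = 0.11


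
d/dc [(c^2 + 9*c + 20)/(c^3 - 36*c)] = (-c^4 - 18*c^3 - 96*c^2 + 720)/(c^2*(c^4 - 72*c^2 + 1296))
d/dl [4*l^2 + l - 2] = 8*l + 1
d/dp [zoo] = 0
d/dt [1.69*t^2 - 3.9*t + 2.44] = 3.38*t - 3.9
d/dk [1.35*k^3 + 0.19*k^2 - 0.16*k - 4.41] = 4.05*k^2 + 0.38*k - 0.16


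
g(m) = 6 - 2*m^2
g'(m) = -4*m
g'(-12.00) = 48.00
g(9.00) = -156.00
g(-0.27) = 5.85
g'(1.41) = -5.64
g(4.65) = -37.24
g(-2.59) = -7.42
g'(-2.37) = 9.48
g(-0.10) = 5.98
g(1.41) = 2.02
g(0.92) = 4.31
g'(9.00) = -36.00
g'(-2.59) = 10.36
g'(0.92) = -3.68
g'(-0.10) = 0.40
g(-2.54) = -6.90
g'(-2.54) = 10.16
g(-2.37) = -5.23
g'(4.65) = -18.60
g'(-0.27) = 1.08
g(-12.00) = -282.00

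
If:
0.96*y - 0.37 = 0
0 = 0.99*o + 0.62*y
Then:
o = -0.24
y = 0.39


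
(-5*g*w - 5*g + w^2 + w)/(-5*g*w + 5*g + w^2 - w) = (w + 1)/(w - 1)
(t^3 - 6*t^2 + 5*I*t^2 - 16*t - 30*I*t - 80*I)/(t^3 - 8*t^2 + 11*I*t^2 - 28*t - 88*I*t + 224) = (t^2 + t*(2 + 5*I) + 10*I)/(t^2 + 11*I*t - 28)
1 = 1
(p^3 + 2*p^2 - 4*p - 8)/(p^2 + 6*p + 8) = (p^2 - 4)/(p + 4)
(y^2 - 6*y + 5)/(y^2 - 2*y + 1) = (y - 5)/(y - 1)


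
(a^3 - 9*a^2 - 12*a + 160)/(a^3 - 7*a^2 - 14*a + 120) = (a - 8)/(a - 6)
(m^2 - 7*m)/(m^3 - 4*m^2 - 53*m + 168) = m*(m - 7)/(m^3 - 4*m^2 - 53*m + 168)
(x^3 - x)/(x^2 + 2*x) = (x^2 - 1)/(x + 2)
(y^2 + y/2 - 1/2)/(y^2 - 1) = (y - 1/2)/(y - 1)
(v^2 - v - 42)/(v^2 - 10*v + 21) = (v + 6)/(v - 3)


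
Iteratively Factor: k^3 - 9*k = (k + 3)*(k^2 - 3*k) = (k - 3)*(k + 3)*(k)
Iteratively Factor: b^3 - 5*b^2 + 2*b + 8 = (b + 1)*(b^2 - 6*b + 8) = (b - 2)*(b + 1)*(b - 4)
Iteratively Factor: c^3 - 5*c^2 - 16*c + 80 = (c - 4)*(c^2 - c - 20) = (c - 5)*(c - 4)*(c + 4)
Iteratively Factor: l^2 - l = (l - 1)*(l)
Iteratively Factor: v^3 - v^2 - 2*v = (v)*(v^2 - v - 2) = v*(v + 1)*(v - 2)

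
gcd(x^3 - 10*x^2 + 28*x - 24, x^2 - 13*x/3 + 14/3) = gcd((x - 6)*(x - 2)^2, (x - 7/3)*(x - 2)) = x - 2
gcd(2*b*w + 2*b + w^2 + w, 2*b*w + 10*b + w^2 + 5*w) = 2*b + w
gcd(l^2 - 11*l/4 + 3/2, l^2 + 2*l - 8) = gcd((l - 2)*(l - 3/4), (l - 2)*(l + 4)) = l - 2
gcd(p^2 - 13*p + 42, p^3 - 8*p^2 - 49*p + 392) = p - 7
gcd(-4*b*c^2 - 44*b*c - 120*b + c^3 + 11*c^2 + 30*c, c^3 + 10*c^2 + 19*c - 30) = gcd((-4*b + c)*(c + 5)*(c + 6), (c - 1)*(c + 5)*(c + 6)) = c^2 + 11*c + 30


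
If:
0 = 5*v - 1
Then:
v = 1/5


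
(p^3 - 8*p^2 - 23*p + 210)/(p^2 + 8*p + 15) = (p^2 - 13*p + 42)/(p + 3)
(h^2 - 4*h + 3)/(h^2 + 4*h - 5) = (h - 3)/(h + 5)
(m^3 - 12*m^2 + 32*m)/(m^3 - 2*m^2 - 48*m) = (m - 4)/(m + 6)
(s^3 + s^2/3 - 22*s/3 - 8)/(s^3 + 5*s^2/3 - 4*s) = (3*s^3 + s^2 - 22*s - 24)/(s*(3*s^2 + 5*s - 12))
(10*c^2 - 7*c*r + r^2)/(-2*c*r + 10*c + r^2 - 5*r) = (-5*c + r)/(r - 5)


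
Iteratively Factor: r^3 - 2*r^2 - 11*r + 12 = (r + 3)*(r^2 - 5*r + 4) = (r - 1)*(r + 3)*(r - 4)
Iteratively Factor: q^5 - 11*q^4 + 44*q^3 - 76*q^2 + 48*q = (q - 2)*(q^4 - 9*q^3 + 26*q^2 - 24*q) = (q - 3)*(q - 2)*(q^3 - 6*q^2 + 8*q) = (q - 3)*(q - 2)^2*(q^2 - 4*q) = q*(q - 3)*(q - 2)^2*(q - 4)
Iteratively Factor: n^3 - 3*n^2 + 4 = (n + 1)*(n^2 - 4*n + 4) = (n - 2)*(n + 1)*(n - 2)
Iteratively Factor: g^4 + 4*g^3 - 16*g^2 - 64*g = (g + 4)*(g^3 - 16*g) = (g + 4)^2*(g^2 - 4*g) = (g - 4)*(g + 4)^2*(g)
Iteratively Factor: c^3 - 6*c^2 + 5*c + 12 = (c - 3)*(c^2 - 3*c - 4) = (c - 3)*(c + 1)*(c - 4)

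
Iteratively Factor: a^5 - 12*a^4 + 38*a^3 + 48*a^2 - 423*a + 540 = (a + 3)*(a^4 - 15*a^3 + 83*a^2 - 201*a + 180) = (a - 4)*(a + 3)*(a^3 - 11*a^2 + 39*a - 45) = (a - 5)*(a - 4)*(a + 3)*(a^2 - 6*a + 9) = (a - 5)*(a - 4)*(a - 3)*(a + 3)*(a - 3)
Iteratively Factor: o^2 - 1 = (o + 1)*(o - 1)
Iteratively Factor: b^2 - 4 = (b - 2)*(b + 2)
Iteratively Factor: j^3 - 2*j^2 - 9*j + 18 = (j - 3)*(j^2 + j - 6) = (j - 3)*(j - 2)*(j + 3)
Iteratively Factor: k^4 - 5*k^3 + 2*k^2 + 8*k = (k + 1)*(k^3 - 6*k^2 + 8*k) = (k - 4)*(k + 1)*(k^2 - 2*k) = (k - 4)*(k - 2)*(k + 1)*(k)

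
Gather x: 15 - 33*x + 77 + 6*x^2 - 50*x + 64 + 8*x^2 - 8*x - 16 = 14*x^2 - 91*x + 140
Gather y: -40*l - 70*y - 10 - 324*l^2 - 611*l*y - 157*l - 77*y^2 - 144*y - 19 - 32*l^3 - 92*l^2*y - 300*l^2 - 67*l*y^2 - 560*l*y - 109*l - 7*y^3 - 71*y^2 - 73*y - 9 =-32*l^3 - 624*l^2 - 306*l - 7*y^3 + y^2*(-67*l - 148) + y*(-92*l^2 - 1171*l - 287) - 38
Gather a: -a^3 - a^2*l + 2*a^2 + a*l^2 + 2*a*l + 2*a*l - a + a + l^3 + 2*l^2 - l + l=-a^3 + a^2*(2 - l) + a*(l^2 + 4*l) + l^3 + 2*l^2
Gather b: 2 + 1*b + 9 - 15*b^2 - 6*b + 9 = -15*b^2 - 5*b + 20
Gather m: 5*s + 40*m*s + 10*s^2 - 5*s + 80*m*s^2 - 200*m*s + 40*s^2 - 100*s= m*(80*s^2 - 160*s) + 50*s^2 - 100*s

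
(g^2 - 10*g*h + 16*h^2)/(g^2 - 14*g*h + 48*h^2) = (g - 2*h)/(g - 6*h)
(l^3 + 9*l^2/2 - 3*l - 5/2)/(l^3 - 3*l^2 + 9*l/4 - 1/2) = 2*(2*l^3 + 9*l^2 - 6*l - 5)/(4*l^3 - 12*l^2 + 9*l - 2)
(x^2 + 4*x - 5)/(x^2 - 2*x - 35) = (x - 1)/(x - 7)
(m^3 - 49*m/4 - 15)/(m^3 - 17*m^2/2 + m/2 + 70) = (m + 3/2)/(m - 7)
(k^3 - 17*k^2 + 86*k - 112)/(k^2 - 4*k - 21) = (k^2 - 10*k + 16)/(k + 3)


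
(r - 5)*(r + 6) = r^2 + r - 30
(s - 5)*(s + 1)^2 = s^3 - 3*s^2 - 9*s - 5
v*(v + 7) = v^2 + 7*v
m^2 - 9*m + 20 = (m - 5)*(m - 4)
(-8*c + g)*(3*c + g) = -24*c^2 - 5*c*g + g^2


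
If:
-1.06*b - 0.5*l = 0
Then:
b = -0.471698113207547*l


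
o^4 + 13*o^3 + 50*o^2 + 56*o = o*(o + 2)*(o + 4)*(o + 7)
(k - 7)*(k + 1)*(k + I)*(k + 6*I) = k^4 - 6*k^3 + 7*I*k^3 - 13*k^2 - 42*I*k^2 + 36*k - 49*I*k + 42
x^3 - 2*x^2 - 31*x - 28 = (x - 7)*(x + 1)*(x + 4)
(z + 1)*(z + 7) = z^2 + 8*z + 7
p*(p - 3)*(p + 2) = p^3 - p^2 - 6*p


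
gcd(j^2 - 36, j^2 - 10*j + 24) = j - 6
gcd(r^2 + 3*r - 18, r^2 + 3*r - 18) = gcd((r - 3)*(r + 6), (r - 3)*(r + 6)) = r^2 + 3*r - 18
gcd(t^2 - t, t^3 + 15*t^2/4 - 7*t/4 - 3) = t - 1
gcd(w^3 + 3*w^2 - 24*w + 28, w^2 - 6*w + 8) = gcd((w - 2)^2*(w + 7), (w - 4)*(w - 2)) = w - 2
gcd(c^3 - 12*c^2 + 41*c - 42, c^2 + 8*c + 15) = 1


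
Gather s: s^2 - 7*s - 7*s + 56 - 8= s^2 - 14*s + 48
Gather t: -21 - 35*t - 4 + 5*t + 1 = -30*t - 24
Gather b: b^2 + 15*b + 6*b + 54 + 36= b^2 + 21*b + 90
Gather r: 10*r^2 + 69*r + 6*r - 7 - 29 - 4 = 10*r^2 + 75*r - 40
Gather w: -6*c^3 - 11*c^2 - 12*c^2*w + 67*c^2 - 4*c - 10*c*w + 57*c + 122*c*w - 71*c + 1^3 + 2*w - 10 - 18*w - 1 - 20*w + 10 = -6*c^3 + 56*c^2 - 18*c + w*(-12*c^2 + 112*c - 36)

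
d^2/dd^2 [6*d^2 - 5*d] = 12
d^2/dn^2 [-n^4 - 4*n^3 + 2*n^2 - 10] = -12*n^2 - 24*n + 4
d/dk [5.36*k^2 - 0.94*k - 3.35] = 10.72*k - 0.94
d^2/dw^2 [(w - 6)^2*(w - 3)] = 6*w - 30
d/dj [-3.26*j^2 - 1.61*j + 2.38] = -6.52*j - 1.61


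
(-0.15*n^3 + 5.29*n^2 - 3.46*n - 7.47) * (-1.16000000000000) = 0.174*n^3 - 6.1364*n^2 + 4.0136*n + 8.6652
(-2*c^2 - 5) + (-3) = -2*c^2 - 8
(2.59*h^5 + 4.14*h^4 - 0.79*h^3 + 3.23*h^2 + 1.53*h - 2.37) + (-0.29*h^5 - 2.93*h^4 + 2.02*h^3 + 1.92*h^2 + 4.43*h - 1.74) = 2.3*h^5 + 1.21*h^4 + 1.23*h^3 + 5.15*h^2 + 5.96*h - 4.11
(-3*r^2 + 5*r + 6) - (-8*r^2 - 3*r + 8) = 5*r^2 + 8*r - 2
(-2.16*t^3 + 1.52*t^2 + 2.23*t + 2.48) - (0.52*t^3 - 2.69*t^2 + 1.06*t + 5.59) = -2.68*t^3 + 4.21*t^2 + 1.17*t - 3.11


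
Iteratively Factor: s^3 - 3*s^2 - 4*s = (s)*(s^2 - 3*s - 4) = s*(s - 4)*(s + 1)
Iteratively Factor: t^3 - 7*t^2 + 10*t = (t)*(t^2 - 7*t + 10) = t*(t - 5)*(t - 2)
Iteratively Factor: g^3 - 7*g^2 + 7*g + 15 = (g - 3)*(g^2 - 4*g - 5) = (g - 5)*(g - 3)*(g + 1)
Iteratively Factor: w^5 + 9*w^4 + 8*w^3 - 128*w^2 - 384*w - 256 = (w + 1)*(w^4 + 8*w^3 - 128*w - 256) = (w - 4)*(w + 1)*(w^3 + 12*w^2 + 48*w + 64) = (w - 4)*(w + 1)*(w + 4)*(w^2 + 8*w + 16) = (w - 4)*(w + 1)*(w + 4)^2*(w + 4)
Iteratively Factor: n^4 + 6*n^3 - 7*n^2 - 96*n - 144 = (n + 3)*(n^3 + 3*n^2 - 16*n - 48) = (n + 3)^2*(n^2 - 16) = (n + 3)^2*(n + 4)*(n - 4)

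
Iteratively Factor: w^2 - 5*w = (w - 5)*(w)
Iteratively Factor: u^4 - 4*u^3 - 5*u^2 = (u)*(u^3 - 4*u^2 - 5*u) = u*(u + 1)*(u^2 - 5*u) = u^2*(u + 1)*(u - 5)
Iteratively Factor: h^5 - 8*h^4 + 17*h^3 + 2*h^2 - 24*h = (h - 4)*(h^4 - 4*h^3 + h^2 + 6*h) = (h - 4)*(h - 2)*(h^3 - 2*h^2 - 3*h) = (h - 4)*(h - 3)*(h - 2)*(h^2 + h) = (h - 4)*(h - 3)*(h - 2)*(h + 1)*(h)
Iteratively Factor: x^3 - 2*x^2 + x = (x - 1)*(x^2 - x) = x*(x - 1)*(x - 1)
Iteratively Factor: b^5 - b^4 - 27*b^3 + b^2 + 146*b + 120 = (b + 1)*(b^4 - 2*b^3 - 25*b^2 + 26*b + 120) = (b - 5)*(b + 1)*(b^3 + 3*b^2 - 10*b - 24) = (b - 5)*(b + 1)*(b + 4)*(b^2 - b - 6) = (b - 5)*(b - 3)*(b + 1)*(b + 4)*(b + 2)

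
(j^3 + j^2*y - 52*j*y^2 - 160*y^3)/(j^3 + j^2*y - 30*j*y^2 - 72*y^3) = (-j^2 + 3*j*y + 40*y^2)/(-j^2 + 3*j*y + 18*y^2)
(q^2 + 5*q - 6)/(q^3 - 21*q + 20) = (q + 6)/(q^2 + q - 20)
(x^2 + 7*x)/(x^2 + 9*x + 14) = x/(x + 2)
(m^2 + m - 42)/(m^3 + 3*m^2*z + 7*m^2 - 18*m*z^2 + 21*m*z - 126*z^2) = (6 - m)/(-m^2 - 3*m*z + 18*z^2)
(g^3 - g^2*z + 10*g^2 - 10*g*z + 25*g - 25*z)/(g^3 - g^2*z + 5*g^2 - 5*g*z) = (g + 5)/g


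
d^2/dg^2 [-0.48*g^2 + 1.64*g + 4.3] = -0.960000000000000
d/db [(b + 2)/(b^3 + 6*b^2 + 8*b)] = 2*(-b - 2)/(b^2*(b^2 + 8*b + 16))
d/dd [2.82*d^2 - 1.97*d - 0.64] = 5.64*d - 1.97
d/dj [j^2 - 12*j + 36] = 2*j - 12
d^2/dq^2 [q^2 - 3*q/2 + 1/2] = 2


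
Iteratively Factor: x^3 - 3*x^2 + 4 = (x + 1)*(x^2 - 4*x + 4) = (x - 2)*(x + 1)*(x - 2)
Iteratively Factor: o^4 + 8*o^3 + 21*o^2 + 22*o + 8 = (o + 4)*(o^3 + 4*o^2 + 5*o + 2) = (o + 1)*(o + 4)*(o^2 + 3*o + 2) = (o + 1)*(o + 2)*(o + 4)*(o + 1)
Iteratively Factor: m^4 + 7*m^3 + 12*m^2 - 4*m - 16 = (m + 4)*(m^3 + 3*m^2 - 4) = (m + 2)*(m + 4)*(m^2 + m - 2) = (m - 1)*(m + 2)*(m + 4)*(m + 2)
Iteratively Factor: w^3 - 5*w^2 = (w)*(w^2 - 5*w) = w^2*(w - 5)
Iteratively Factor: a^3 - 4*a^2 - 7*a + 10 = (a - 5)*(a^2 + a - 2) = (a - 5)*(a + 2)*(a - 1)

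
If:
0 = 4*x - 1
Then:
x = 1/4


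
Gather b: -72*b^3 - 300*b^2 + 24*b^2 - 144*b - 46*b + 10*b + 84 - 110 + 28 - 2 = -72*b^3 - 276*b^2 - 180*b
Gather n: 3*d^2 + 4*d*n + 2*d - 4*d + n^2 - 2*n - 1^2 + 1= 3*d^2 - 2*d + n^2 + n*(4*d - 2)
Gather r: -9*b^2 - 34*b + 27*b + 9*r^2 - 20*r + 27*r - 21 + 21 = -9*b^2 - 7*b + 9*r^2 + 7*r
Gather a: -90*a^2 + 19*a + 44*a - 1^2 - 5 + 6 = -90*a^2 + 63*a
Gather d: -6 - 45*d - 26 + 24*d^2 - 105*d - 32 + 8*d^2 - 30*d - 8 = 32*d^2 - 180*d - 72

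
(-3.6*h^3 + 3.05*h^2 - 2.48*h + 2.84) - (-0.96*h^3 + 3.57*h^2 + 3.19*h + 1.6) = -2.64*h^3 - 0.52*h^2 - 5.67*h + 1.24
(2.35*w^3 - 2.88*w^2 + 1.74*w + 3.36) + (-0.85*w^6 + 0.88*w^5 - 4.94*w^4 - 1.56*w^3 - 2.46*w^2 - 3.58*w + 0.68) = -0.85*w^6 + 0.88*w^5 - 4.94*w^4 + 0.79*w^3 - 5.34*w^2 - 1.84*w + 4.04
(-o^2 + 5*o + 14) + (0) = -o^2 + 5*o + 14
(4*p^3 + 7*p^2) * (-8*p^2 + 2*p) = -32*p^5 - 48*p^4 + 14*p^3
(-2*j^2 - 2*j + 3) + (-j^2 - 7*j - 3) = -3*j^2 - 9*j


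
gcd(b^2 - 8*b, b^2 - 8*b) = b^2 - 8*b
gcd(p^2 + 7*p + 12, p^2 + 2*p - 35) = 1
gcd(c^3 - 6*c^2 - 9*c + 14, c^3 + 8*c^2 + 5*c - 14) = c^2 + c - 2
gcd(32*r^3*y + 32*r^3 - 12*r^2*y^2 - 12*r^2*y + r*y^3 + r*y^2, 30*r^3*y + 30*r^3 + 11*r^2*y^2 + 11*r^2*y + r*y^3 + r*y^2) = r*y + r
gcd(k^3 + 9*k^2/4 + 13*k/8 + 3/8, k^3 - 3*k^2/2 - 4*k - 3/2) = k^2 + 3*k/2 + 1/2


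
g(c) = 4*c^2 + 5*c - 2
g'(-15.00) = -115.00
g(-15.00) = 823.00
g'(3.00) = 29.00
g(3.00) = 49.00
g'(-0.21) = 3.32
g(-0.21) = -2.87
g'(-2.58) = -15.64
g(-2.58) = 11.73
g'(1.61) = 17.88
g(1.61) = 16.42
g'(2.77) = 27.16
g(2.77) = 42.54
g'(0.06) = 5.48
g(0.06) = -1.69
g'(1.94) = 20.52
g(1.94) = 22.75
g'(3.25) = 31.00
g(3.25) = 56.50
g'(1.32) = 15.56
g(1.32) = 11.57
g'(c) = 8*c + 5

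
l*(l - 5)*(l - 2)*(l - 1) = l^4 - 8*l^3 + 17*l^2 - 10*l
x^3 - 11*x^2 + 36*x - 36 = (x - 6)*(x - 3)*(x - 2)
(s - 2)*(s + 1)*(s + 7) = s^3 + 6*s^2 - 9*s - 14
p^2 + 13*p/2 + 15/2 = (p + 3/2)*(p + 5)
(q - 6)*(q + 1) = q^2 - 5*q - 6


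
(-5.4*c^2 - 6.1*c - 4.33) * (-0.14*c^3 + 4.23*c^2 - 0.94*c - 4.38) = 0.756*c^5 - 21.988*c^4 - 20.1208*c^3 + 11.0701*c^2 + 30.7882*c + 18.9654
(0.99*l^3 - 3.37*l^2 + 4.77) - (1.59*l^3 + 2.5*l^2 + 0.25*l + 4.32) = -0.6*l^3 - 5.87*l^2 - 0.25*l + 0.449999999999999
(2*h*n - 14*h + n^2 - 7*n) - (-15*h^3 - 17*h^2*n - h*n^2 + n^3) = 15*h^3 + 17*h^2*n + h*n^2 + 2*h*n - 14*h - n^3 + n^2 - 7*n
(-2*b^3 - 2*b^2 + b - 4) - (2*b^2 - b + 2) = -2*b^3 - 4*b^2 + 2*b - 6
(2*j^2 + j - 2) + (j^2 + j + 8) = 3*j^2 + 2*j + 6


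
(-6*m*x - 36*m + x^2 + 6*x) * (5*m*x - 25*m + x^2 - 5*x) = -30*m^2*x^2 - 30*m^2*x + 900*m^2 - m*x^3 - m*x^2 + 30*m*x + x^4 + x^3 - 30*x^2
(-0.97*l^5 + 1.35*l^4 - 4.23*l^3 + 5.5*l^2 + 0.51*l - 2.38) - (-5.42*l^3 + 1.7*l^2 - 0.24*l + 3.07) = -0.97*l^5 + 1.35*l^4 + 1.19*l^3 + 3.8*l^2 + 0.75*l - 5.45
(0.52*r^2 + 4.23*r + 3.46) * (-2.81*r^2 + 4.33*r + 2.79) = -1.4612*r^4 - 9.6347*r^3 + 10.0441*r^2 + 26.7835*r + 9.6534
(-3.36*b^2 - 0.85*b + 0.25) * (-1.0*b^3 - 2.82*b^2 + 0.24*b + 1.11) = 3.36*b^5 + 10.3252*b^4 + 1.3406*b^3 - 4.6386*b^2 - 0.8835*b + 0.2775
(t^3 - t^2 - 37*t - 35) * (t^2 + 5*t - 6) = t^5 + 4*t^4 - 48*t^3 - 214*t^2 + 47*t + 210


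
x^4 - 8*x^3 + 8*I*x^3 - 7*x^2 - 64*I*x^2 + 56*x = x*(x - 8)*(x + I)*(x + 7*I)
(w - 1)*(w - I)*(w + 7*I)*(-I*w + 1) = -I*w^4 + 7*w^3 + I*w^3 - 7*w^2 - I*w^2 + 7*w + I*w - 7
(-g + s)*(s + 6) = -g*s - 6*g + s^2 + 6*s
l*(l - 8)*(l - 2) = l^3 - 10*l^2 + 16*l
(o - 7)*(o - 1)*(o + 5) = o^3 - 3*o^2 - 33*o + 35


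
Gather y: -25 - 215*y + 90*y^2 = 90*y^2 - 215*y - 25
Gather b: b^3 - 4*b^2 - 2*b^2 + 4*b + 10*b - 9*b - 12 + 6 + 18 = b^3 - 6*b^2 + 5*b + 12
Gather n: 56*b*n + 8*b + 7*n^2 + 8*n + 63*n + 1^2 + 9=8*b + 7*n^2 + n*(56*b + 71) + 10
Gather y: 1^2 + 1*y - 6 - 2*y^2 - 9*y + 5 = -2*y^2 - 8*y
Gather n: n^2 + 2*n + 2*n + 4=n^2 + 4*n + 4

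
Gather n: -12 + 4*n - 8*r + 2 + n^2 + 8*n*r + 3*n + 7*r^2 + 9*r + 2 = n^2 + n*(8*r + 7) + 7*r^2 + r - 8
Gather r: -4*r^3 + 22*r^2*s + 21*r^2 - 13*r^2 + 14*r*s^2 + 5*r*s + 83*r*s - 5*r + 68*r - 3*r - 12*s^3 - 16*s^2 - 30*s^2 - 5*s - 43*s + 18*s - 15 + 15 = -4*r^3 + r^2*(22*s + 8) + r*(14*s^2 + 88*s + 60) - 12*s^3 - 46*s^2 - 30*s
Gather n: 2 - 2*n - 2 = -2*n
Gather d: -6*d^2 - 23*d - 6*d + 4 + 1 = -6*d^2 - 29*d + 5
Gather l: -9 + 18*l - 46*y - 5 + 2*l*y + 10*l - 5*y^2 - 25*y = l*(2*y + 28) - 5*y^2 - 71*y - 14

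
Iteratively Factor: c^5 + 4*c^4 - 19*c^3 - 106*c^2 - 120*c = (c + 4)*(c^4 - 19*c^2 - 30*c) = (c - 5)*(c + 4)*(c^3 + 5*c^2 + 6*c) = (c - 5)*(c + 2)*(c + 4)*(c^2 + 3*c) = c*(c - 5)*(c + 2)*(c + 4)*(c + 3)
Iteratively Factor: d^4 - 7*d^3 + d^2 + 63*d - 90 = (d - 2)*(d^3 - 5*d^2 - 9*d + 45) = (d - 2)*(d + 3)*(d^2 - 8*d + 15) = (d - 5)*(d - 2)*(d + 3)*(d - 3)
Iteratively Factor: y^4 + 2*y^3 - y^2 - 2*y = (y - 1)*(y^3 + 3*y^2 + 2*y) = (y - 1)*(y + 1)*(y^2 + 2*y) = (y - 1)*(y + 1)*(y + 2)*(y)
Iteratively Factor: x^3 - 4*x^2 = (x)*(x^2 - 4*x) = x*(x - 4)*(x)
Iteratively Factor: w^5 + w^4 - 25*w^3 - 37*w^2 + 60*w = (w - 5)*(w^4 + 6*w^3 + 5*w^2 - 12*w) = (w - 5)*(w + 4)*(w^3 + 2*w^2 - 3*w) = (w - 5)*(w - 1)*(w + 4)*(w^2 + 3*w) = (w - 5)*(w - 1)*(w + 3)*(w + 4)*(w)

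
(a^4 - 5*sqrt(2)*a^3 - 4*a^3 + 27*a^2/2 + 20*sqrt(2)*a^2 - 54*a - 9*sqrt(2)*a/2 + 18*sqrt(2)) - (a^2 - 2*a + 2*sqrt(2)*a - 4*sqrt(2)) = a^4 - 5*sqrt(2)*a^3 - 4*a^3 + 25*a^2/2 + 20*sqrt(2)*a^2 - 52*a - 13*sqrt(2)*a/2 + 22*sqrt(2)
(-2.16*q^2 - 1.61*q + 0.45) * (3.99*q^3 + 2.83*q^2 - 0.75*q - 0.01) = -8.6184*q^5 - 12.5367*q^4 - 1.1408*q^3 + 2.5026*q^2 - 0.3214*q - 0.0045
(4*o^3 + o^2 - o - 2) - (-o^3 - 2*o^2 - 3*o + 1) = 5*o^3 + 3*o^2 + 2*o - 3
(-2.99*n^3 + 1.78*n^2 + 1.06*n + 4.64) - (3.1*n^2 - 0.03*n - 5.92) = -2.99*n^3 - 1.32*n^2 + 1.09*n + 10.56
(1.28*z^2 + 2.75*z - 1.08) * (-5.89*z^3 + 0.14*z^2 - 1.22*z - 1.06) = -7.5392*z^5 - 16.0183*z^4 + 5.1846*z^3 - 4.863*z^2 - 1.5974*z + 1.1448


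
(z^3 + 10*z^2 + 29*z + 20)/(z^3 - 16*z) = (z^2 + 6*z + 5)/(z*(z - 4))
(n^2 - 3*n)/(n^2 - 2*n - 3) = n/(n + 1)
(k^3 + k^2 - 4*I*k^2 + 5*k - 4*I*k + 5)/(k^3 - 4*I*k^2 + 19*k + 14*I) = (k^2 + k*(1 - 5*I) - 5*I)/(k^2 - 5*I*k + 14)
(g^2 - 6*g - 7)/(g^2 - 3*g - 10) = (-g^2 + 6*g + 7)/(-g^2 + 3*g + 10)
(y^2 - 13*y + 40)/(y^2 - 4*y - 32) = (y - 5)/(y + 4)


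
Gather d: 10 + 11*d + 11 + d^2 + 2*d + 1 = d^2 + 13*d + 22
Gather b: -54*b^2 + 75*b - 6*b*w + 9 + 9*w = -54*b^2 + b*(75 - 6*w) + 9*w + 9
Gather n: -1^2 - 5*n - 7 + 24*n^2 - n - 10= 24*n^2 - 6*n - 18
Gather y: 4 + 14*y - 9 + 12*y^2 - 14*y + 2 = 12*y^2 - 3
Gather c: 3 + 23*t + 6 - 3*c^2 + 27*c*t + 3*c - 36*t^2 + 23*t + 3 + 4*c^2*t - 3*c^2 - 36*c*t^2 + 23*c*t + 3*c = c^2*(4*t - 6) + c*(-36*t^2 + 50*t + 6) - 36*t^2 + 46*t + 12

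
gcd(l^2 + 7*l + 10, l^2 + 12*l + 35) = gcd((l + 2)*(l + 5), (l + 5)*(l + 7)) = l + 5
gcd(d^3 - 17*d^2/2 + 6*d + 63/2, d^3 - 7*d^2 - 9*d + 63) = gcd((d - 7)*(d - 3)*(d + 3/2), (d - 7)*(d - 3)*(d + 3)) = d^2 - 10*d + 21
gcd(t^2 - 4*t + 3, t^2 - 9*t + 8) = t - 1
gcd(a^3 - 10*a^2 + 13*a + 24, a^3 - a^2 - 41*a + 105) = a - 3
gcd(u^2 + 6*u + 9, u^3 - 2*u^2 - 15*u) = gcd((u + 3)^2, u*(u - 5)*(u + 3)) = u + 3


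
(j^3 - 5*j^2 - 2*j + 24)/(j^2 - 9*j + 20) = (j^2 - j - 6)/(j - 5)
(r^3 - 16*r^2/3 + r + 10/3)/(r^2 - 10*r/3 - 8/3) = (r^2 - 6*r + 5)/(r - 4)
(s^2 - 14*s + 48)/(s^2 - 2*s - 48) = (s - 6)/(s + 6)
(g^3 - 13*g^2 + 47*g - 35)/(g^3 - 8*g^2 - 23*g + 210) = (g^2 - 6*g + 5)/(g^2 - g - 30)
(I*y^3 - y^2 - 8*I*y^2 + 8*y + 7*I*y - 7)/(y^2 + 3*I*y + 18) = (I*y^3 - y^2*(1 + 8*I) + y*(8 + 7*I) - 7)/(y^2 + 3*I*y + 18)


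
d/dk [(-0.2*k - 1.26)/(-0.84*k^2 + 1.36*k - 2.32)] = (-0.168*k^2 - 2.1168*k + 2.1776)/(0.7056*k^4 - 2.2848*k^3 + 5.7472*k^2 - 6.3104*k + 5.3824)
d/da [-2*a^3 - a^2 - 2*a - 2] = -6*a^2 - 2*a - 2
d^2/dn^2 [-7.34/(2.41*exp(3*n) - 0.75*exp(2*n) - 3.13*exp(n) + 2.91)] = (-7.34*(-14.46*exp(2*n) + 3.0*exp(n) + 6.26)*(-7.23*exp(2*n) + 1.5*exp(n) + 3.13)*exp(n) + (159.2046*exp(2*n) - 22.02*exp(n) - 22.9742)*(2.41*exp(3*n) - 0.75*exp(2*n) - 3.13*exp(n) + 2.91))*exp(n)/(2.41*exp(3*n) - 0.75*exp(2*n) - 3.13*exp(n) + 2.91)^3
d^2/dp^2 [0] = 0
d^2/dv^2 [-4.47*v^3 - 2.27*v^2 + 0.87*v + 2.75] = -26.82*v - 4.54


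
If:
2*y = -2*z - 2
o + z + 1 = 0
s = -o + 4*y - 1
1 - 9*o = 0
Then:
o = 1/9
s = -2/3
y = 1/9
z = -10/9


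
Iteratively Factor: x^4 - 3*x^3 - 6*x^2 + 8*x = (x - 1)*(x^3 - 2*x^2 - 8*x) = x*(x - 1)*(x^2 - 2*x - 8) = x*(x - 1)*(x + 2)*(x - 4)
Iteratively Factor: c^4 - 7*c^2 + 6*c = (c + 3)*(c^3 - 3*c^2 + 2*c) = (c - 1)*(c + 3)*(c^2 - 2*c) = c*(c - 1)*(c + 3)*(c - 2)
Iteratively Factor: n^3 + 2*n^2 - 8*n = (n - 2)*(n^2 + 4*n) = n*(n - 2)*(n + 4)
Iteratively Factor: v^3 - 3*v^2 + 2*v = (v)*(v^2 - 3*v + 2) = v*(v - 2)*(v - 1)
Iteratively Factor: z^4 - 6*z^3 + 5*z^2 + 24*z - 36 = (z - 3)*(z^3 - 3*z^2 - 4*z + 12) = (z - 3)*(z + 2)*(z^2 - 5*z + 6) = (z - 3)*(z - 2)*(z + 2)*(z - 3)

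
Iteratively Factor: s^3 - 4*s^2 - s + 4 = (s - 1)*(s^2 - 3*s - 4) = (s - 1)*(s + 1)*(s - 4)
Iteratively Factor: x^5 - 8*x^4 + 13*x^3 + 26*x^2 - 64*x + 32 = (x - 1)*(x^4 - 7*x^3 + 6*x^2 + 32*x - 32) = (x - 1)^2*(x^3 - 6*x^2 + 32) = (x - 4)*(x - 1)^2*(x^2 - 2*x - 8) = (x - 4)*(x - 1)^2*(x + 2)*(x - 4)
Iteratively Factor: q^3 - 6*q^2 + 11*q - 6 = (q - 1)*(q^2 - 5*q + 6) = (q - 2)*(q - 1)*(q - 3)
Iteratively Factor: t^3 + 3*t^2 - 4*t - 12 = (t - 2)*(t^2 + 5*t + 6) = (t - 2)*(t + 2)*(t + 3)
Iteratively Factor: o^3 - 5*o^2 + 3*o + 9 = (o - 3)*(o^2 - 2*o - 3) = (o - 3)^2*(o + 1)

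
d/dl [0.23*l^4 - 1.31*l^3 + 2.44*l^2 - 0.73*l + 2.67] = 0.92*l^3 - 3.93*l^2 + 4.88*l - 0.73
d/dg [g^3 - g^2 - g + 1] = 3*g^2 - 2*g - 1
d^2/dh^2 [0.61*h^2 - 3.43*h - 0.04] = 1.22000000000000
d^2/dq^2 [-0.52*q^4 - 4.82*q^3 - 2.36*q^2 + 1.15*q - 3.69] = -6.24*q^2 - 28.92*q - 4.72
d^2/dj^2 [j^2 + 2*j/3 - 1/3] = 2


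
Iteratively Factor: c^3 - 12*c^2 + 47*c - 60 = (c - 5)*(c^2 - 7*c + 12) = (c - 5)*(c - 3)*(c - 4)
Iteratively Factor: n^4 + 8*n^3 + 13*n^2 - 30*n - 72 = (n + 4)*(n^3 + 4*n^2 - 3*n - 18) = (n - 2)*(n + 4)*(n^2 + 6*n + 9) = (n - 2)*(n + 3)*(n + 4)*(n + 3)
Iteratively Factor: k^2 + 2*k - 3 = (k - 1)*(k + 3)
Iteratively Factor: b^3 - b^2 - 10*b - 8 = (b - 4)*(b^2 + 3*b + 2) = (b - 4)*(b + 2)*(b + 1)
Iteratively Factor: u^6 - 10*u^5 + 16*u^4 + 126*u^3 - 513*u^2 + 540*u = (u - 3)*(u^5 - 7*u^4 - 5*u^3 + 111*u^2 - 180*u) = u*(u - 3)*(u^4 - 7*u^3 - 5*u^2 + 111*u - 180) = u*(u - 5)*(u - 3)*(u^3 - 2*u^2 - 15*u + 36) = u*(u - 5)*(u - 3)^2*(u^2 + u - 12) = u*(u - 5)*(u - 3)^2*(u + 4)*(u - 3)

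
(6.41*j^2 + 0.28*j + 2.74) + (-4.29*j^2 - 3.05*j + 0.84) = 2.12*j^2 - 2.77*j + 3.58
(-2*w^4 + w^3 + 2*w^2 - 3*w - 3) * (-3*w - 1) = 6*w^5 - w^4 - 7*w^3 + 7*w^2 + 12*w + 3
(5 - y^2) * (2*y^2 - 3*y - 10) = -2*y^4 + 3*y^3 + 20*y^2 - 15*y - 50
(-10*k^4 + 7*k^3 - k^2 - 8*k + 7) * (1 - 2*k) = 20*k^5 - 24*k^4 + 9*k^3 + 15*k^2 - 22*k + 7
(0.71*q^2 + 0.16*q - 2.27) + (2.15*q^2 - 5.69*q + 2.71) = 2.86*q^2 - 5.53*q + 0.44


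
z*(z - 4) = z^2 - 4*z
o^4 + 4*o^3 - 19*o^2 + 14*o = o*(o - 2)*(o - 1)*(o + 7)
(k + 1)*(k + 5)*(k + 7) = k^3 + 13*k^2 + 47*k + 35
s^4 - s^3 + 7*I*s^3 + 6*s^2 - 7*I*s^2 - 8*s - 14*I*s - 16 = (s - 2)*(s + 1)*(s - I)*(s + 8*I)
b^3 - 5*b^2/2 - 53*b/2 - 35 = (b - 7)*(b + 2)*(b + 5/2)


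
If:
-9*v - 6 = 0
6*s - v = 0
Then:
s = -1/9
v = -2/3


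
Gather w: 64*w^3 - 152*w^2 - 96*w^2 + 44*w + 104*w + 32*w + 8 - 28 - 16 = 64*w^3 - 248*w^2 + 180*w - 36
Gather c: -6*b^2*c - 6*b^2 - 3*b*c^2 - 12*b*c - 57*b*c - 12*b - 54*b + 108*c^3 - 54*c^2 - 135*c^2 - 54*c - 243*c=-6*b^2 - 66*b + 108*c^3 + c^2*(-3*b - 189) + c*(-6*b^2 - 69*b - 297)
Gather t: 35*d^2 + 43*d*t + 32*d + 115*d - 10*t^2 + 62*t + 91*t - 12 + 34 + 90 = 35*d^2 + 147*d - 10*t^2 + t*(43*d + 153) + 112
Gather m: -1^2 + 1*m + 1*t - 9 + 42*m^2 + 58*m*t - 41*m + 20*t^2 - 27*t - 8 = 42*m^2 + m*(58*t - 40) + 20*t^2 - 26*t - 18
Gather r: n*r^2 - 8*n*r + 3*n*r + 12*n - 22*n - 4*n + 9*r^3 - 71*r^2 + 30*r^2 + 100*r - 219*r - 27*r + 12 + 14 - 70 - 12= -14*n + 9*r^3 + r^2*(n - 41) + r*(-5*n - 146) - 56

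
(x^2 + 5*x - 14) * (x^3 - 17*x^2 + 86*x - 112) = x^5 - 12*x^4 - 13*x^3 + 556*x^2 - 1764*x + 1568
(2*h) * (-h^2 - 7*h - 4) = -2*h^3 - 14*h^2 - 8*h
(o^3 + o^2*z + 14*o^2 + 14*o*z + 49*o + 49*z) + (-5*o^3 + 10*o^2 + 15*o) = -4*o^3 + o^2*z + 24*o^2 + 14*o*z + 64*o + 49*z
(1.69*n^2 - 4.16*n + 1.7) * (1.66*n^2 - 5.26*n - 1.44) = 2.8054*n^4 - 15.795*n^3 + 22.27*n^2 - 2.9516*n - 2.448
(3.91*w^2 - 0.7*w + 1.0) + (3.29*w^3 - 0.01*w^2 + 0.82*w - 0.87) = 3.29*w^3 + 3.9*w^2 + 0.12*w + 0.13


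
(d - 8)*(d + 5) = d^2 - 3*d - 40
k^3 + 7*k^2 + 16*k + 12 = (k + 2)^2*(k + 3)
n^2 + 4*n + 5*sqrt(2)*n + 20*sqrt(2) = (n + 4)*(n + 5*sqrt(2))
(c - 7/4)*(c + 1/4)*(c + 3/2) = c^3 - 43*c/16 - 21/32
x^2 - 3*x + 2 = (x - 2)*(x - 1)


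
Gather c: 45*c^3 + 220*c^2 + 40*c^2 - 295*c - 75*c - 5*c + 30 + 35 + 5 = 45*c^3 + 260*c^2 - 375*c + 70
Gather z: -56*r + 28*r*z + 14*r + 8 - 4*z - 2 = -42*r + z*(28*r - 4) + 6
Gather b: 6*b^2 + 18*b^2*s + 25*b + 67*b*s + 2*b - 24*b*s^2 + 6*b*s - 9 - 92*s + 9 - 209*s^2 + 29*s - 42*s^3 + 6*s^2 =b^2*(18*s + 6) + b*(-24*s^2 + 73*s + 27) - 42*s^3 - 203*s^2 - 63*s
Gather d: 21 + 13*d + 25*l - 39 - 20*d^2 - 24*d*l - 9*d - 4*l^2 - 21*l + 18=-20*d^2 + d*(4 - 24*l) - 4*l^2 + 4*l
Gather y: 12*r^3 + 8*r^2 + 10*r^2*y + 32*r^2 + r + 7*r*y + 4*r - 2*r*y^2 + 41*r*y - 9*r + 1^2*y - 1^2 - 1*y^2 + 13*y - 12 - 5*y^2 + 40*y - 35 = 12*r^3 + 40*r^2 - 4*r + y^2*(-2*r - 6) + y*(10*r^2 + 48*r + 54) - 48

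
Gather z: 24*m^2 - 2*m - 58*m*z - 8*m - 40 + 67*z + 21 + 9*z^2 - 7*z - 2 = 24*m^2 - 10*m + 9*z^2 + z*(60 - 58*m) - 21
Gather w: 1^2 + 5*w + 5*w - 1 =10*w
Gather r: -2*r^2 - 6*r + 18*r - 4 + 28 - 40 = -2*r^2 + 12*r - 16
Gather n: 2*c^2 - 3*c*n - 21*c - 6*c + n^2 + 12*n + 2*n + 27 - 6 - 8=2*c^2 - 27*c + n^2 + n*(14 - 3*c) + 13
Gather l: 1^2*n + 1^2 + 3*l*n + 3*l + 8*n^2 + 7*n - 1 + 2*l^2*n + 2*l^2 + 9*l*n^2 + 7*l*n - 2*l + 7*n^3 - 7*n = l^2*(2*n + 2) + l*(9*n^2 + 10*n + 1) + 7*n^3 + 8*n^2 + n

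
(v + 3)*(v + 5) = v^2 + 8*v + 15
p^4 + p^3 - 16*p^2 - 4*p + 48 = (p - 3)*(p - 2)*(p + 2)*(p + 4)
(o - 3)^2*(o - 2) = o^3 - 8*o^2 + 21*o - 18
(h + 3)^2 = h^2 + 6*h + 9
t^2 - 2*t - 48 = (t - 8)*(t + 6)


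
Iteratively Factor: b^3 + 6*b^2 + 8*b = (b + 4)*(b^2 + 2*b) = (b + 2)*(b + 4)*(b)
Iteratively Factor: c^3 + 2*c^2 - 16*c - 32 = (c + 4)*(c^2 - 2*c - 8) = (c - 4)*(c + 4)*(c + 2)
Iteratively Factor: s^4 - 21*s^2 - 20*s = (s)*(s^3 - 21*s - 20) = s*(s - 5)*(s^2 + 5*s + 4) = s*(s - 5)*(s + 1)*(s + 4)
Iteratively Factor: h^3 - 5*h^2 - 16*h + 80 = (h + 4)*(h^2 - 9*h + 20) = (h - 4)*(h + 4)*(h - 5)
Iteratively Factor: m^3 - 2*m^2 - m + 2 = (m - 2)*(m^2 - 1) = (m - 2)*(m + 1)*(m - 1)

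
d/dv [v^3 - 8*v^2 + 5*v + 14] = 3*v^2 - 16*v + 5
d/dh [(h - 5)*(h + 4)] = 2*h - 1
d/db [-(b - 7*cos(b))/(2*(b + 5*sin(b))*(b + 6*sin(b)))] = (-7*b^2*sin(b) + 11*b^2*cos(b) + b^2 + 30*b*sin(2*b) - 14*b*cos(b) - 77*b - 525*sin(b)/2 - 77*sin(2*b)/2 - 105*sin(3*b)/2 + 15*cos(2*b) - 15)/(2*(b + 5*sin(b))^2*(b + 6*sin(b))^2)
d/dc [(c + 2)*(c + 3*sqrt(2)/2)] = 2*c + 2 + 3*sqrt(2)/2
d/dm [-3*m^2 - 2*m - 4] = -6*m - 2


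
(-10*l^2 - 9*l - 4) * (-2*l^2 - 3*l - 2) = 20*l^4 + 48*l^3 + 55*l^2 + 30*l + 8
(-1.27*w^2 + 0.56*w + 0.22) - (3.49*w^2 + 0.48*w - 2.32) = -4.76*w^2 + 0.0800000000000001*w + 2.54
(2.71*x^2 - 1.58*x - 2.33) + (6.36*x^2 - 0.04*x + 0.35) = 9.07*x^2 - 1.62*x - 1.98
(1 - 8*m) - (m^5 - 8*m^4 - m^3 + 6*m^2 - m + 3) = -m^5 + 8*m^4 + m^3 - 6*m^2 - 7*m - 2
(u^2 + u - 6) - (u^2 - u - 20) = 2*u + 14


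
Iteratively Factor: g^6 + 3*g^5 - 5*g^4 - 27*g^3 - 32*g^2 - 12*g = (g + 2)*(g^5 + g^4 - 7*g^3 - 13*g^2 - 6*g) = (g + 1)*(g + 2)*(g^4 - 7*g^2 - 6*g) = (g + 1)^2*(g + 2)*(g^3 - g^2 - 6*g) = (g - 3)*(g + 1)^2*(g + 2)*(g^2 + 2*g) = g*(g - 3)*(g + 1)^2*(g + 2)*(g + 2)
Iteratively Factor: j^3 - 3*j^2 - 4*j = (j + 1)*(j^2 - 4*j) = j*(j + 1)*(j - 4)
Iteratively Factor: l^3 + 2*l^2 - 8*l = (l + 4)*(l^2 - 2*l) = l*(l + 4)*(l - 2)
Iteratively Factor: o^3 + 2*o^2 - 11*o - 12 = (o + 4)*(o^2 - 2*o - 3) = (o + 1)*(o + 4)*(o - 3)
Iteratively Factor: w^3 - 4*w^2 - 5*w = (w - 5)*(w^2 + w) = (w - 5)*(w + 1)*(w)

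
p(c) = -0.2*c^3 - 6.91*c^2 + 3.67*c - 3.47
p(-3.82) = -107.17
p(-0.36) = -5.68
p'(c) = -0.6*c^2 - 13.82*c + 3.67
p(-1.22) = -17.87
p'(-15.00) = 75.97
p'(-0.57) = 11.35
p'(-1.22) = 19.64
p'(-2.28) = 32.06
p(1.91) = -23.06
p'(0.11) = 2.14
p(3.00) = -60.05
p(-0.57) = -7.77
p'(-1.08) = 17.90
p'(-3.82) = 47.71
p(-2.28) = -45.39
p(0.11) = -3.15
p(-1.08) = -15.24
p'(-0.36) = 8.57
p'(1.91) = -24.92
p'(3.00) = -43.19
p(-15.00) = -938.27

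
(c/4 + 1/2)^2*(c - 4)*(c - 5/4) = c^4/16 - 5*c^3/64 - 3*c^2/4 - c/16 + 5/4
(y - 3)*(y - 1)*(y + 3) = y^3 - y^2 - 9*y + 9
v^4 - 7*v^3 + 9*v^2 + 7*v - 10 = (v - 5)*(v - 2)*(v - 1)*(v + 1)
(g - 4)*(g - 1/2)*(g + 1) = g^3 - 7*g^2/2 - 5*g/2 + 2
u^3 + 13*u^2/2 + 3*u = u*(u + 1/2)*(u + 6)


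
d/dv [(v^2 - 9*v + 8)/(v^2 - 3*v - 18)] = 2*(3*v^2 - 26*v + 93)/(v^4 - 6*v^3 - 27*v^2 + 108*v + 324)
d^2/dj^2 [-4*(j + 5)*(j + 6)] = -8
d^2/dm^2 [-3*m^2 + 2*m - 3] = -6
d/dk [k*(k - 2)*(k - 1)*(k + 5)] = 4*k^3 + 6*k^2 - 26*k + 10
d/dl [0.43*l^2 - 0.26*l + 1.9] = 0.86*l - 0.26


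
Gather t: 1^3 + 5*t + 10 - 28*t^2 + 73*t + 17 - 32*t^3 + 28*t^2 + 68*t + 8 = -32*t^3 + 146*t + 36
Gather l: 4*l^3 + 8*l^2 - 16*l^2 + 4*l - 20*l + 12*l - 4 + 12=4*l^3 - 8*l^2 - 4*l + 8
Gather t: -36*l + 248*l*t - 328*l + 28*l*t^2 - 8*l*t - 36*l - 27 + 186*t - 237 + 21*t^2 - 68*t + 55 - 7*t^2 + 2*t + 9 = -400*l + t^2*(28*l + 14) + t*(240*l + 120) - 200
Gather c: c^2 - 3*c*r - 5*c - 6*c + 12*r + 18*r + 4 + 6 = c^2 + c*(-3*r - 11) + 30*r + 10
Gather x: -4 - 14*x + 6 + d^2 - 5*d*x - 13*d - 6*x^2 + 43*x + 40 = d^2 - 13*d - 6*x^2 + x*(29 - 5*d) + 42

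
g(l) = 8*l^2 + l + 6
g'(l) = 16*l + 1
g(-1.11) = 14.75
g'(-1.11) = -16.76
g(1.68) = 30.26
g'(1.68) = 27.88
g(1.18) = 18.32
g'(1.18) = 19.88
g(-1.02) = 13.30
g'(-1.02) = -15.32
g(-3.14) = 81.74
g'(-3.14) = -49.24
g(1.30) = 20.82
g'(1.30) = 21.80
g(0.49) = 8.41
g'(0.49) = 8.84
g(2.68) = 66.14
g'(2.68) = 43.88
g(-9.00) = 645.00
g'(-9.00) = -143.00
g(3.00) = 81.00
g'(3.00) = 49.00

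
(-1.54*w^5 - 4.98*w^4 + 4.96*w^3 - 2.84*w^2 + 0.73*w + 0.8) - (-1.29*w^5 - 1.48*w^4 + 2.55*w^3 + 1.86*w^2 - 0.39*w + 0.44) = -0.25*w^5 - 3.5*w^4 + 2.41*w^3 - 4.7*w^2 + 1.12*w + 0.36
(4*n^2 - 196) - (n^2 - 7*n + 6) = 3*n^2 + 7*n - 202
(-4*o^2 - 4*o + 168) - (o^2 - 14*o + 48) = -5*o^2 + 10*o + 120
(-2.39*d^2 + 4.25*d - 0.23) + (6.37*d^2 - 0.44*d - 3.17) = 3.98*d^2 + 3.81*d - 3.4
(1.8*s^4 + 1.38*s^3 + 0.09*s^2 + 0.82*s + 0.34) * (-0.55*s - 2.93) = -0.99*s^5 - 6.033*s^4 - 4.0929*s^3 - 0.7147*s^2 - 2.5896*s - 0.9962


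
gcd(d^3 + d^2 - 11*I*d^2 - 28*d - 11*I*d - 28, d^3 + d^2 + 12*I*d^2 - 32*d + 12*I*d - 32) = d + 1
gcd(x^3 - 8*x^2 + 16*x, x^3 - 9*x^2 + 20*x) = x^2 - 4*x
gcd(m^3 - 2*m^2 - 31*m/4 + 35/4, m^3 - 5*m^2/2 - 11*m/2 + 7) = m^2 - 9*m/2 + 7/2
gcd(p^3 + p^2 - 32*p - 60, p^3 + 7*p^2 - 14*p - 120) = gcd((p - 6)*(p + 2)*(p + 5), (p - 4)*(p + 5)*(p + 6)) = p + 5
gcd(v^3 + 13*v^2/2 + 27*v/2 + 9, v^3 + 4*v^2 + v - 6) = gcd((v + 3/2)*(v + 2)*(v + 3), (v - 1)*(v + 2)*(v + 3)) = v^2 + 5*v + 6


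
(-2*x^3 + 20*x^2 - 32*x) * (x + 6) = -2*x^4 + 8*x^3 + 88*x^2 - 192*x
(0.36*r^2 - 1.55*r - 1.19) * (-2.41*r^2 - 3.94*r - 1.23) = -0.8676*r^4 + 2.3171*r^3 + 8.5321*r^2 + 6.5951*r + 1.4637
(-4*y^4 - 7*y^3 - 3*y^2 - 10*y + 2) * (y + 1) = -4*y^5 - 11*y^4 - 10*y^3 - 13*y^2 - 8*y + 2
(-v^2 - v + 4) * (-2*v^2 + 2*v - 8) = 2*v^4 - 2*v^2 + 16*v - 32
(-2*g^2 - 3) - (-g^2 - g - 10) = -g^2 + g + 7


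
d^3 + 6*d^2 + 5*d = d*(d + 1)*(d + 5)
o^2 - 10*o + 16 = (o - 8)*(o - 2)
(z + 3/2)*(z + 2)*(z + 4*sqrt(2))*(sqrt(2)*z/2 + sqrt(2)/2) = sqrt(2)*z^4/2 + 9*sqrt(2)*z^3/4 + 4*z^3 + 13*sqrt(2)*z^2/4 + 18*z^2 + 3*sqrt(2)*z/2 + 26*z + 12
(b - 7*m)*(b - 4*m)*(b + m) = b^3 - 10*b^2*m + 17*b*m^2 + 28*m^3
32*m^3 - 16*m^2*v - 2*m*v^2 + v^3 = (-4*m + v)*(-2*m + v)*(4*m + v)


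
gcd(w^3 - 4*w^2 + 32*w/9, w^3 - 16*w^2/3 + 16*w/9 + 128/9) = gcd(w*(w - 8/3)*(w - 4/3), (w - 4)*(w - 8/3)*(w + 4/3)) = w - 8/3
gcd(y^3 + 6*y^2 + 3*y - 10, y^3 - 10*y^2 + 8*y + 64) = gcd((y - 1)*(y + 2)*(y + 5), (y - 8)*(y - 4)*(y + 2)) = y + 2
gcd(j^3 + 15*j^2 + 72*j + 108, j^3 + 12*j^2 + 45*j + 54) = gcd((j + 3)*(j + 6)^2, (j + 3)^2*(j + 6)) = j^2 + 9*j + 18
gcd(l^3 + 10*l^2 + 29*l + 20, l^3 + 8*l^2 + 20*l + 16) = l + 4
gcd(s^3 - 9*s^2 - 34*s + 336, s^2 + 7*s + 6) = s + 6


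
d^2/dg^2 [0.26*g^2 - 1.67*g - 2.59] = 0.520000000000000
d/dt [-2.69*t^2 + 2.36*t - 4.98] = 2.36 - 5.38*t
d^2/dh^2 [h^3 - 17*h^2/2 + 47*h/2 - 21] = 6*h - 17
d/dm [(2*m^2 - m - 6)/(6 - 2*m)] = (-m^2 + 6*m - 9/2)/(m^2 - 6*m + 9)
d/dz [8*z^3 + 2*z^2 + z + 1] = 24*z^2 + 4*z + 1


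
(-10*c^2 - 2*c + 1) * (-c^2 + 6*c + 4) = 10*c^4 - 58*c^3 - 53*c^2 - 2*c + 4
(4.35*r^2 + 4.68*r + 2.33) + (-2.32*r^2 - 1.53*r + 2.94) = 2.03*r^2 + 3.15*r + 5.27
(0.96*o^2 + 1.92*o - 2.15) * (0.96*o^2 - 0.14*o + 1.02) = 0.9216*o^4 + 1.7088*o^3 - 1.3536*o^2 + 2.2594*o - 2.193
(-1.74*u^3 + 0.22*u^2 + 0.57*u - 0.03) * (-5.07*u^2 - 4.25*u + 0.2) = 8.8218*u^5 + 6.2796*u^4 - 4.1729*u^3 - 2.2264*u^2 + 0.2415*u - 0.006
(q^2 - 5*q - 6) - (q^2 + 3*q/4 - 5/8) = -23*q/4 - 43/8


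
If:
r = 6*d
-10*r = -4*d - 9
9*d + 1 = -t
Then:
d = 9/56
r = 27/28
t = -137/56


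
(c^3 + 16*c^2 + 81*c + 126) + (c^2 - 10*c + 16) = c^3 + 17*c^2 + 71*c + 142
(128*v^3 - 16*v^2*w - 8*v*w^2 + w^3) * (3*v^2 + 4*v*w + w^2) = 384*v^5 + 464*v^4*w + 40*v^3*w^2 - 45*v^2*w^3 - 4*v*w^4 + w^5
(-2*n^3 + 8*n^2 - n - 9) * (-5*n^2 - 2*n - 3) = 10*n^5 - 36*n^4 - 5*n^3 + 23*n^2 + 21*n + 27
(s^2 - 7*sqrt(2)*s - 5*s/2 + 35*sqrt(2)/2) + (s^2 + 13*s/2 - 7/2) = 2*s^2 - 7*sqrt(2)*s + 4*s - 7/2 + 35*sqrt(2)/2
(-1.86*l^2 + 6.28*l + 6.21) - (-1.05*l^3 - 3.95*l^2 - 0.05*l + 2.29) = 1.05*l^3 + 2.09*l^2 + 6.33*l + 3.92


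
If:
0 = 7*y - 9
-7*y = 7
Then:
No Solution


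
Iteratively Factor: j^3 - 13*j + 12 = (j - 1)*(j^2 + j - 12) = (j - 1)*(j + 4)*(j - 3)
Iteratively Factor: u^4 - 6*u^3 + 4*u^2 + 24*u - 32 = (u - 2)*(u^3 - 4*u^2 - 4*u + 16) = (u - 2)^2*(u^2 - 2*u - 8) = (u - 2)^2*(u + 2)*(u - 4)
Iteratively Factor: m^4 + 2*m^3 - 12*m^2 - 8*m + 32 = (m + 4)*(m^3 - 2*m^2 - 4*m + 8) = (m - 2)*(m + 4)*(m^2 - 4) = (m - 2)^2*(m + 4)*(m + 2)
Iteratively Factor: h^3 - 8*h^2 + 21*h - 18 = (h - 2)*(h^2 - 6*h + 9) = (h - 3)*(h - 2)*(h - 3)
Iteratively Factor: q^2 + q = (q + 1)*(q)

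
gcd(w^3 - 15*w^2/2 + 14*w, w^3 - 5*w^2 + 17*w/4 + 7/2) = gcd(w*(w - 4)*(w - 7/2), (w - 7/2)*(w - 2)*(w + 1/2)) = w - 7/2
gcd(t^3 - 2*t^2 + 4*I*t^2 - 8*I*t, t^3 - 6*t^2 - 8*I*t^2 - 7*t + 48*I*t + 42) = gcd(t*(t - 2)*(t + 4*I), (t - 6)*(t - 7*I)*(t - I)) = 1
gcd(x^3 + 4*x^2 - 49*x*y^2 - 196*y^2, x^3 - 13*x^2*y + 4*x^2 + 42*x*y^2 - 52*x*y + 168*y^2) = x^2 - 7*x*y + 4*x - 28*y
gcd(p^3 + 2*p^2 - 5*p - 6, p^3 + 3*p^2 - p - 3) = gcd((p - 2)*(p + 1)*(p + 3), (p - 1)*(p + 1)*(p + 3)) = p^2 + 4*p + 3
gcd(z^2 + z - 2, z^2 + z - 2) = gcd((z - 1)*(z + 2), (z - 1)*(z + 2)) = z^2 + z - 2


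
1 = 1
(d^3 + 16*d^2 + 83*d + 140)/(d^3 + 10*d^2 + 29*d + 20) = (d + 7)/(d + 1)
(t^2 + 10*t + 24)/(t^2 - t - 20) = (t + 6)/(t - 5)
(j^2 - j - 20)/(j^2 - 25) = (j + 4)/(j + 5)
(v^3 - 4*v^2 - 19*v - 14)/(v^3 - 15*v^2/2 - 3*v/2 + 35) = 2*(v + 1)/(2*v - 5)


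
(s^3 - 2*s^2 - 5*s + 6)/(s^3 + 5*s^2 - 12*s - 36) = (s - 1)/(s + 6)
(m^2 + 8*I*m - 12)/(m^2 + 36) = (m + 2*I)/(m - 6*I)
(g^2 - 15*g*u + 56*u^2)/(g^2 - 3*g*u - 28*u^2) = (g - 8*u)/(g + 4*u)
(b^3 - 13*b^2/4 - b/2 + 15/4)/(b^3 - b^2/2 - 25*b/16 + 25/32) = 8*(b^2 - 2*b - 3)/(8*b^2 + 6*b - 5)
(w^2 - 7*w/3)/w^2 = (w - 7/3)/w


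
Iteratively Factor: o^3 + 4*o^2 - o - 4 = (o + 4)*(o^2 - 1) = (o - 1)*(o + 4)*(o + 1)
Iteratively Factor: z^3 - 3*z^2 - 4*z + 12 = (z - 3)*(z^2 - 4) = (z - 3)*(z + 2)*(z - 2)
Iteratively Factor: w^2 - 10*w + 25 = (w - 5)*(w - 5)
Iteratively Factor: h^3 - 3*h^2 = (h)*(h^2 - 3*h) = h*(h - 3)*(h)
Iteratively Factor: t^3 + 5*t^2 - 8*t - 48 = (t + 4)*(t^2 + t - 12) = (t - 3)*(t + 4)*(t + 4)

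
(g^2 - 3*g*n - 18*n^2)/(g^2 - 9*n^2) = (g - 6*n)/(g - 3*n)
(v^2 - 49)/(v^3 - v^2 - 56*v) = (v - 7)/(v*(v - 8))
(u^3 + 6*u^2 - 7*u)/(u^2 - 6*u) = (u^2 + 6*u - 7)/(u - 6)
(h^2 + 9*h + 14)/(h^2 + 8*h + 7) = (h + 2)/(h + 1)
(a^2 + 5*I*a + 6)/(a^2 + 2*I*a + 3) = (a + 6*I)/(a + 3*I)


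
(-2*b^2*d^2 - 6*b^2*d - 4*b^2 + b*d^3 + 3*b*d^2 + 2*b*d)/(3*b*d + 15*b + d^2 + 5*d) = b*(-2*b*d^2 - 6*b*d - 4*b + d^3 + 3*d^2 + 2*d)/(3*b*d + 15*b + d^2 + 5*d)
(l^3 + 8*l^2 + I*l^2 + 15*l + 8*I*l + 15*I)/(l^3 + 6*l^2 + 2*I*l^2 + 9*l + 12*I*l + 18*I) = (l^2 + l*(5 + I) + 5*I)/(l^2 + l*(3 + 2*I) + 6*I)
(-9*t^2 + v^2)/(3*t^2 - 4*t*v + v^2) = (-3*t - v)/(t - v)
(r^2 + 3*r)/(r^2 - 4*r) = (r + 3)/(r - 4)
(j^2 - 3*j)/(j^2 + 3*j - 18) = j/(j + 6)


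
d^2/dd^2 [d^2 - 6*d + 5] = 2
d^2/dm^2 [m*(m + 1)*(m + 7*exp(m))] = 7*m^2*exp(m) + 35*m*exp(m) + 6*m + 28*exp(m) + 2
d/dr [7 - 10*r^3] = -30*r^2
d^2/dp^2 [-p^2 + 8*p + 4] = -2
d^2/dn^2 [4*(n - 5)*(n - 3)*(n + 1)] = 24*n - 56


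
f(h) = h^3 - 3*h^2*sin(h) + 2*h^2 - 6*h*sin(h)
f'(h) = -3*h^2*cos(h) + 3*h^2 - 6*h*sin(h) - 6*h*cos(h) + 4*h - 6*sin(h)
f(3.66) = 106.61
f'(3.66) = 122.66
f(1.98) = -6.09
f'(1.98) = 12.68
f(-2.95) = -6.67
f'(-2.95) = 20.33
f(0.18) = -0.14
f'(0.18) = -1.61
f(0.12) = -0.06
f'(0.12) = -1.04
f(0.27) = -0.32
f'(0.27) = -2.51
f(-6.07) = -165.64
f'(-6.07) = 20.25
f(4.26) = 185.56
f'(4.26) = 134.84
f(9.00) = 768.60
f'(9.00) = 524.88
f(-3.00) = -7.73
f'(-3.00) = 22.22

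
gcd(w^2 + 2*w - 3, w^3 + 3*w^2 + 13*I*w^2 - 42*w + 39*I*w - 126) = w + 3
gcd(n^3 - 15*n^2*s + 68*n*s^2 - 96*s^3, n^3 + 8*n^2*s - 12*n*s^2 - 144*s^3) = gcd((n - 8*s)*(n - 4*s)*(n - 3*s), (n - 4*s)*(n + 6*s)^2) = -n + 4*s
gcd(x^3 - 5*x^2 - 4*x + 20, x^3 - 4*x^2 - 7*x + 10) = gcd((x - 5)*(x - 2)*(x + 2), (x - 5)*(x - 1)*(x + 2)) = x^2 - 3*x - 10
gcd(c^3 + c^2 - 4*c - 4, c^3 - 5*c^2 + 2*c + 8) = c^2 - c - 2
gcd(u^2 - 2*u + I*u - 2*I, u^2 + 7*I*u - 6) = u + I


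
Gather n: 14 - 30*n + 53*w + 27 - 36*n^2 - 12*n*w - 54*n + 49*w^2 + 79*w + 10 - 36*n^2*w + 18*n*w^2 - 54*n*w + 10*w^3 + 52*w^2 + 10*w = n^2*(-36*w - 36) + n*(18*w^2 - 66*w - 84) + 10*w^3 + 101*w^2 + 142*w + 51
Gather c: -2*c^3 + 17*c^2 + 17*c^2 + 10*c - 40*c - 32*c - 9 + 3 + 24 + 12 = -2*c^3 + 34*c^2 - 62*c + 30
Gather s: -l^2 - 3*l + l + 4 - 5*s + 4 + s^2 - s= -l^2 - 2*l + s^2 - 6*s + 8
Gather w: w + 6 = w + 6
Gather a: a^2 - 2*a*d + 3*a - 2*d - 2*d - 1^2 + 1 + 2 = a^2 + a*(3 - 2*d) - 4*d + 2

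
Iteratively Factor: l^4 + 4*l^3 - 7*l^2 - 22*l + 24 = (l - 2)*(l^3 + 6*l^2 + 5*l - 12) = (l - 2)*(l + 4)*(l^2 + 2*l - 3) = (l - 2)*(l - 1)*(l + 4)*(l + 3)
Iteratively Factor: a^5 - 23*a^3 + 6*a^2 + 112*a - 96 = (a - 2)*(a^4 + 2*a^3 - 19*a^2 - 32*a + 48) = (a - 2)*(a + 4)*(a^3 - 2*a^2 - 11*a + 12) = (a - 2)*(a + 3)*(a + 4)*(a^2 - 5*a + 4) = (a - 2)*(a - 1)*(a + 3)*(a + 4)*(a - 4)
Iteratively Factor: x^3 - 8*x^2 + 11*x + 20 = (x - 4)*(x^2 - 4*x - 5) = (x - 5)*(x - 4)*(x + 1)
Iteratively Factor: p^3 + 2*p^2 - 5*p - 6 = (p + 3)*(p^2 - p - 2) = (p - 2)*(p + 3)*(p + 1)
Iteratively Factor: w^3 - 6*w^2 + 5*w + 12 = (w - 3)*(w^2 - 3*w - 4) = (w - 3)*(w + 1)*(w - 4)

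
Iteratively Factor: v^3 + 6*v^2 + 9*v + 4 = (v + 4)*(v^2 + 2*v + 1) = (v + 1)*(v + 4)*(v + 1)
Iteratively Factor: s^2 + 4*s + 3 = (s + 1)*(s + 3)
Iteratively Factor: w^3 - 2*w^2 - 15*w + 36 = (w + 4)*(w^2 - 6*w + 9) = (w - 3)*(w + 4)*(w - 3)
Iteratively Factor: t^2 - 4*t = (t - 4)*(t)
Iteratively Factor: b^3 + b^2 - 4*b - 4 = (b + 2)*(b^2 - b - 2) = (b - 2)*(b + 2)*(b + 1)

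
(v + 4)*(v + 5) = v^2 + 9*v + 20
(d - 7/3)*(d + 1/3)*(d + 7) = d^3 + 5*d^2 - 133*d/9 - 49/9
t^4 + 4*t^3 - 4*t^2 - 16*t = t*(t - 2)*(t + 2)*(t + 4)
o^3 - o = o*(o - 1)*(o + 1)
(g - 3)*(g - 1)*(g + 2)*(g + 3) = g^4 + g^3 - 11*g^2 - 9*g + 18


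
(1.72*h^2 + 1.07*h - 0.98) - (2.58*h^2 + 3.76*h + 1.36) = -0.86*h^2 - 2.69*h - 2.34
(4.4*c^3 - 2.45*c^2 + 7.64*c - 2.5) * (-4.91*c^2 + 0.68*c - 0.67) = -21.604*c^5 + 15.0215*c^4 - 42.1264*c^3 + 19.1117*c^2 - 6.8188*c + 1.675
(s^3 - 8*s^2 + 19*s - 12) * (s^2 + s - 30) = s^5 - 7*s^4 - 19*s^3 + 247*s^2 - 582*s + 360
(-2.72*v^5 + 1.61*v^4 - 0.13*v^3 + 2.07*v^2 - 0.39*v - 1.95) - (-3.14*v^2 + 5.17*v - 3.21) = -2.72*v^5 + 1.61*v^4 - 0.13*v^3 + 5.21*v^2 - 5.56*v + 1.26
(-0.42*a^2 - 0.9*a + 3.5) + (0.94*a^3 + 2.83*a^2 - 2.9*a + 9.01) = 0.94*a^3 + 2.41*a^2 - 3.8*a + 12.51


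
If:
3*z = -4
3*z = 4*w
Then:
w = -1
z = -4/3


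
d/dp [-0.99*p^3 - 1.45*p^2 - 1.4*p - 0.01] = -2.97*p^2 - 2.9*p - 1.4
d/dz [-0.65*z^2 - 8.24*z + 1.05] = -1.3*z - 8.24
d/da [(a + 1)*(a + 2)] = 2*a + 3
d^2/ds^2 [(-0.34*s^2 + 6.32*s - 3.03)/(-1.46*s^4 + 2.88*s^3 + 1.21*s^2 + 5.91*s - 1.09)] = (4.348464*s^8 - 170.238336*s^7 + 561.205816*s^6 - 594.545808*s^5 - 301.814364*s^4 + 472.233964*s^3 + 42.8058059999999*s^2 + 137.064966*s + 139.039112)/(3.112136*s^12 - 18.417024*s^11 + 28.591764*s^10 - 31.154292*s^9 + 132.376626*s^8 - 124.565292*s^7 + 43.211633*s^6 - 361.377729*s^5 - 5.48148599999998*s^4 - 169.922061*s^3 + 109.902084*s^2 - 21.065013*s + 1.295029)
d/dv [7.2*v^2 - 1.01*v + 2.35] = 14.4*v - 1.01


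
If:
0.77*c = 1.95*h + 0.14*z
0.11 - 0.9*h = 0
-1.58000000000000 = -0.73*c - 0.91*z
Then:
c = 0.55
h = 0.12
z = 1.30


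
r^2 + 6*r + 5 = (r + 1)*(r + 5)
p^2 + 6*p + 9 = (p + 3)^2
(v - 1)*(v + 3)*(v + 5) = v^3 + 7*v^2 + 7*v - 15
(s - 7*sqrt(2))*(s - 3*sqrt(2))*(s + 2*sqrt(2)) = s^3 - 8*sqrt(2)*s^2 + 2*s + 84*sqrt(2)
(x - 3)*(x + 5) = x^2 + 2*x - 15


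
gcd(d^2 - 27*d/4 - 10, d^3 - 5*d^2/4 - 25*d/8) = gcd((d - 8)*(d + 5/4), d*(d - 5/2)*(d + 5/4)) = d + 5/4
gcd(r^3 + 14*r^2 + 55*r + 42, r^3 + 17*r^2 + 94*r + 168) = r^2 + 13*r + 42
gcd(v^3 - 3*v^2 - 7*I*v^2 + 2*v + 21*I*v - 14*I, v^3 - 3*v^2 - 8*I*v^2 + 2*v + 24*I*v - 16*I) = v^2 - 3*v + 2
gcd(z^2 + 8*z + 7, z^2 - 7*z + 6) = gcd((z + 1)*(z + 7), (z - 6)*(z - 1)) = 1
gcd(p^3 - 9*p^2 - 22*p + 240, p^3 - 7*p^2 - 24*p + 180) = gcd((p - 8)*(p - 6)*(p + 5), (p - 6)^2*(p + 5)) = p^2 - p - 30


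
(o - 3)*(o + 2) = o^2 - o - 6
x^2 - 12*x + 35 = (x - 7)*(x - 5)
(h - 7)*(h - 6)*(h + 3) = h^3 - 10*h^2 + 3*h + 126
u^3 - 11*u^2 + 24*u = u*(u - 8)*(u - 3)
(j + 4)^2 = j^2 + 8*j + 16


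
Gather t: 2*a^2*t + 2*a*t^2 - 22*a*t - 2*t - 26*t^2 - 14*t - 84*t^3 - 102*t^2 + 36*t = -84*t^3 + t^2*(2*a - 128) + t*(2*a^2 - 22*a + 20)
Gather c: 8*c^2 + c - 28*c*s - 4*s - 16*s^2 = 8*c^2 + c*(1 - 28*s) - 16*s^2 - 4*s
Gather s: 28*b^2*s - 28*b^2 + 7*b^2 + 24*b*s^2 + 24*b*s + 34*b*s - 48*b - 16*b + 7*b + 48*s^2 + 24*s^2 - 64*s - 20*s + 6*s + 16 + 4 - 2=-21*b^2 - 57*b + s^2*(24*b + 72) + s*(28*b^2 + 58*b - 78) + 18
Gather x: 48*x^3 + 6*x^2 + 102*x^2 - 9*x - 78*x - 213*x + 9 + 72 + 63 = 48*x^3 + 108*x^2 - 300*x + 144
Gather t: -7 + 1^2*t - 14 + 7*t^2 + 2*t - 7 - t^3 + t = -t^3 + 7*t^2 + 4*t - 28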